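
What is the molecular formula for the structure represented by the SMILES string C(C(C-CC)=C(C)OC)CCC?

C11H22O

Heavy atoms from the SMILES: 11 C, 1 O.
Implicit hydrogens by atom environment:
  5 × C: 2 H each → 10
  4 × C: 3 H each → 12
  2 × C: no H
  1 × O: no H
  Total hydrogens = 22.
Molecular formula: C11H22O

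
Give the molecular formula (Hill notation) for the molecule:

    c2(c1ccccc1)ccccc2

C12H10

Heavy atoms from the SMILES: 12 C.
Implicit hydrogens by atom environment:
  10 × C (aromatic): 1 H each → 10
  2 × C (aromatic): no H
  Total hydrogens = 10.
Molecular formula: C12H10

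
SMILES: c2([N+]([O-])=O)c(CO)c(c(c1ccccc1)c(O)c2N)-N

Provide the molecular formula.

Heavy atoms from the SMILES: 13 C, 3 N, 4 O.
Implicit hydrogens by atom environment:
  7 × C (aromatic): no H
  5 × C (aromatic): 1 H each → 5
  2 × N: 2 H each → 4
  2 × O: 1 H each → 2
  1 × C: 2 H
  1 × N (charge +1): no H
  1 × O: no H
  1 × O (charge -1): no H
  Total hydrogens = 13.
Molecular formula: C13H13N3O4

C13H13N3O4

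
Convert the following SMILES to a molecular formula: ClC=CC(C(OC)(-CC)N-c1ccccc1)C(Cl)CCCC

C18H27Cl2NO

Heavy atoms from the SMILES: 18 C, 2 Cl, 1 N, 1 O.
Implicit hydrogens by atom environment:
  5 × C (aromatic): 1 H each → 5
  4 × C: 2 H each → 8
  4 × C: 1 H each → 4
  3 × C: 3 H each → 9
  2 × Cl: no H
  1 × C: no H
  1 × C (aromatic): no H
  1 × N: 1 H
  1 × O: no H
  Total hydrogens = 27.
Molecular formula: C18H27Cl2NO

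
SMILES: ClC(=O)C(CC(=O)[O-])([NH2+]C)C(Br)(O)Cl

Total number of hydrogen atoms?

Hydrogens are implicit in SMILES; fill each atom to its normal valence:
  4 × C: no H
  2 × Cl: no H
  2 × O: no H
  1 × Br: no H
  1 × C: 3 H
  1 × C: 2 H
  1 × N (charge +1): 2 H
  1 × O: 1 H
  1 × O (charge -1): no H
  Total hydrogens = 8.

8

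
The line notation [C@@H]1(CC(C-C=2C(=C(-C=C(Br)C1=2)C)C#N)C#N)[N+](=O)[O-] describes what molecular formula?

Heavy atoms from the SMILES: 1 Br, 13 C, 3 N, 2 O.
Implicit hydrogens by atom environment:
  5 × C (aromatic): no H
  2 × C: 2 H each → 4
  2 × C: 1 H each → 2
  2 × C: no H
  2 × N: no H
  1 × Br: no H
  1 × C: 3 H
  1 × C (aromatic): 1 H
  1 × N (charge +1): no H
  1 × O: no H
  1 × O (charge -1): no H
  Total hydrogens = 10.
Molecular formula: C13H10BrN3O2

C13H10BrN3O2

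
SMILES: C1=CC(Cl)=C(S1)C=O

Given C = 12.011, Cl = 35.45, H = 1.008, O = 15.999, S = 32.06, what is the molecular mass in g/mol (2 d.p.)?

146.59

Molecular formula: C5H3ClOS.
M = 5×12.011 + 1×35.45 + 3×1.008 + 1×15.999 + 1×32.06 = 146.59 g/mol.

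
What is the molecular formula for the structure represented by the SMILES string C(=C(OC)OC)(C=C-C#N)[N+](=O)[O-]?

C7H8N2O4

Heavy atoms from the SMILES: 7 C, 2 N, 4 O.
Implicit hydrogens by atom environment:
  3 × C: no H
  3 × O: no H
  2 × C: 3 H each → 6
  2 × C: 1 H each → 2
  1 × N (charge +1): no H
  1 × N: no H
  1 × O (charge -1): no H
  Total hydrogens = 8.
Molecular formula: C7H8N2O4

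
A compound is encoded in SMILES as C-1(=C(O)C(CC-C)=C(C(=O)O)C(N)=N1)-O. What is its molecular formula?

Heavy atoms from the SMILES: 9 C, 2 N, 4 O.
Implicit hydrogens by atom environment:
  5 × C (aromatic): no H
  3 × O: 1 H each → 3
  2 × C: 2 H each → 4
  1 × C: 3 H
  1 × C: no H
  1 × N: 2 H
  1 × N (aromatic): no H
  1 × O: no H
  Total hydrogens = 12.
Molecular formula: C9H12N2O4

C9H12N2O4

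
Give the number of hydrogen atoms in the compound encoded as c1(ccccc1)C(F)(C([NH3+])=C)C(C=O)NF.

Hydrogens are implicit in SMILES; fill each atom to its normal valence:
  5 × C (aromatic): 1 H each → 5
  2 × C: 1 H each → 2
  2 × C: no H
  2 × F: no H
  1 × C: 2 H
  1 × C (aromatic): no H
  1 × N (charge +1): 3 H
  1 × N: 1 H
  1 × O: no H
  Total hydrogens = 13.

13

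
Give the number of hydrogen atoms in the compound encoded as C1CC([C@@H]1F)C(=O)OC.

9

Hydrogens are implicit in SMILES; fill each atom to its normal valence:
  2 × C: 2 H each → 4
  2 × C: 1 H each → 2
  2 × O: no H
  1 × C: 3 H
  1 × C: no H
  1 × F: no H
  Total hydrogens = 9.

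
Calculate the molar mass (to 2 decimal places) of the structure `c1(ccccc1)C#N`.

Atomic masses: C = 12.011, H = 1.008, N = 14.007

103.12

Molecular formula: C7H5N.
M = 7×12.011 + 5×1.008 + 1×14.007 = 103.12 g/mol.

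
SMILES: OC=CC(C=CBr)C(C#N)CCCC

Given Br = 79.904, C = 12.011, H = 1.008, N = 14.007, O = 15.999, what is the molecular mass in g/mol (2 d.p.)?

Molecular formula: C11H16BrNO.
M = 1×79.904 + 11×12.011 + 16×1.008 + 1×14.007 + 1×15.999 = 258.16 g/mol.

258.16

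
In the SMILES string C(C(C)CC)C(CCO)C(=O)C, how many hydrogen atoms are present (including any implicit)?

20

Hydrogens are implicit in SMILES; fill each atom to its normal valence:
  4 × C: 2 H each → 8
  3 × C: 3 H each → 9
  2 × C: 1 H each → 2
  1 × C: no H
  1 × O: 1 H
  1 × O: no H
  Total hydrogens = 20.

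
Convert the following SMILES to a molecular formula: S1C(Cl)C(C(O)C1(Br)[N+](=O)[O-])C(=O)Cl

Heavy atoms from the SMILES: 1 Br, 5 C, 2 Cl, 1 N, 4 O, 1 S.
Implicit hydrogens by atom environment:
  3 × C: 1 H each → 3
  2 × C: no H
  2 × Cl: no H
  2 × O: no H
  1 × Br: no H
  1 × N (charge +1): no H
  1 × O: 1 H
  1 × O (charge -1): no H
  1 × S: no H
  Total hydrogens = 4.
Molecular formula: C5H4BrCl2NO4S

C5H4BrCl2NO4S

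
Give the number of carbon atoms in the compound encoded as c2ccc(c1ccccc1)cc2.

The symbol for carbon appears 12 times in the SMILES. Lowercase c denotes aromatic carbon and counts toward C.

12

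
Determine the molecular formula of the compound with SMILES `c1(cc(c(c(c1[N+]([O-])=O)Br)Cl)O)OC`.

Heavy atoms from the SMILES: 1 Br, 7 C, 1 Cl, 1 N, 4 O.
Implicit hydrogens by atom environment:
  5 × C (aromatic): no H
  2 × O: no H
  1 × Br: no H
  1 × C: 3 H
  1 × C (aromatic): 1 H
  1 × Cl: no H
  1 × N (charge +1): no H
  1 × O: 1 H
  1 × O (charge -1): no H
  Total hydrogens = 5.
Molecular formula: C7H5BrClNO4

C7H5BrClNO4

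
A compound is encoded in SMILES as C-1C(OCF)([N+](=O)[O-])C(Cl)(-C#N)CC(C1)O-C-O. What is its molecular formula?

C9H12ClFN2O5

Heavy atoms from the SMILES: 9 C, 1 Cl, 1 F, 2 N, 5 O.
Implicit hydrogens by atom environment:
  5 × C: 2 H each → 10
  3 × C: no H
  3 × O: no H
  1 × C: 1 H
  1 × Cl: no H
  1 × F: no H
  1 × N: no H
  1 × N (charge +1): no H
  1 × O: 1 H
  1 × O (charge -1): no H
  Total hydrogens = 12.
Molecular formula: C9H12ClFN2O5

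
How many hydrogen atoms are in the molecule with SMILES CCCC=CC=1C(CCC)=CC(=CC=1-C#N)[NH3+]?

Hydrogens are implicit in SMILES; fill each atom to its normal valence:
  4 × C: 2 H each → 8
  4 × C (aromatic): no H
  2 × C: 3 H each → 6
  2 × C (aromatic): 1 H each → 2
  2 × C: 1 H each → 2
  1 × C: no H
  1 × N (charge +1): 3 H
  1 × N: no H
  Total hydrogens = 21.

21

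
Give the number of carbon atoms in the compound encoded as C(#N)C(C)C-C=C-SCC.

8

The symbol for carbon appears 8 times in the SMILES.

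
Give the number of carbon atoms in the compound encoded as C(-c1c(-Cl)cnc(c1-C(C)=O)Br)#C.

9

The symbol for carbon appears 9 times in the SMILES. Lowercase c denotes aromatic carbon and counts toward C.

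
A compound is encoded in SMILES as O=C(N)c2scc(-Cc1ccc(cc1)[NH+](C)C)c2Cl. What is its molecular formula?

Heavy atoms from the SMILES: 14 C, 1 Cl, 2 N, 1 O, 1 S.
Implicit hydrogens by atom environment:
  5 × C (aromatic): 1 H each → 5
  5 × C (aromatic): no H
  2 × C: 3 H each → 6
  1 × C: 2 H
  1 × C: no H
  1 × Cl: no H
  1 × N: 2 H
  1 × N (charge +1): 1 H
  1 × O: no H
  1 × S (aromatic): no H
  Total hydrogens = 16.
Net charge +1.
Molecular formula: C14H16ClN2OS+

C14H16ClN2OS+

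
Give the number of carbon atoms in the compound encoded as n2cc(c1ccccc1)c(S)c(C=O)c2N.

12

The symbol for carbon appears 12 times in the SMILES. Lowercase c denotes aromatic carbon and counts toward C.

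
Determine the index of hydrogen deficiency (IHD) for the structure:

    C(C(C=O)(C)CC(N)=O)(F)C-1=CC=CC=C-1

Molecular formula from the SMILES: C12H14FNO2.
DoU = (2C + 2 + N − H − X)/2 = (2·12 + 2 + 1 − 14 − 1)/2 = 12/2 = 6.
(Structurally: 1 ring(s) + 5 π bond(s) = 6.)

6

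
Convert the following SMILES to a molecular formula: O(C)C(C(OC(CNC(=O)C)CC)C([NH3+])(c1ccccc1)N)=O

C16H26N3O4+

Heavy atoms from the SMILES: 16 C, 3 N, 4 O.
Implicit hydrogens by atom environment:
  5 × C (aromatic): 1 H each → 5
  4 × O: no H
  3 × C: 3 H each → 9
  3 × C: no H
  2 × C: 2 H each → 4
  2 × C: 1 H each → 2
  1 × C (aromatic): no H
  1 × N (charge +1): 3 H
  1 × N: 2 H
  1 × N: 1 H
  Total hydrogens = 26.
Net charge +1.
Molecular formula: C16H26N3O4+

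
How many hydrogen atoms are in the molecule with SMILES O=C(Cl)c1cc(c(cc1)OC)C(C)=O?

Hydrogens are implicit in SMILES; fill each atom to its normal valence:
  3 × C (aromatic): 1 H each → 3
  3 × C (aromatic): no H
  3 × O: no H
  2 × C: 3 H each → 6
  2 × C: no H
  1 × Cl: no H
  Total hydrogens = 9.

9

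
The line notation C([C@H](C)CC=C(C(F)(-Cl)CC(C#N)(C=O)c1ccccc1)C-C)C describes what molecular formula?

Heavy atoms from the SMILES: 20 C, 1 Cl, 1 F, 1 N, 1 O.
Implicit hydrogens by atom environment:
  5 × C (aromatic): 1 H each → 5
  4 × C: 2 H each → 8
  4 × C: no H
  3 × C: 3 H each → 9
  3 × C: 1 H each → 3
  1 × C (aromatic): no H
  1 × Cl: no H
  1 × F: no H
  1 × N: no H
  1 × O: no H
  Total hydrogens = 25.
Molecular formula: C20H25ClFNO

C20H25ClFNO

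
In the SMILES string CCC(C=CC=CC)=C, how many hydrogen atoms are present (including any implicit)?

Hydrogens are implicit in SMILES; fill each atom to its normal valence:
  4 × C: 1 H each → 4
  2 × C: 3 H each → 6
  2 × C: 2 H each → 4
  1 × C: no H
  Total hydrogens = 14.

14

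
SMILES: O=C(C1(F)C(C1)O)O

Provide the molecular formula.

C4H5FO3

Heavy atoms from the SMILES: 4 C, 1 F, 3 O.
Implicit hydrogens by atom environment:
  2 × C: no H
  2 × O: 1 H each → 2
  1 × C: 2 H
  1 × C: 1 H
  1 × F: no H
  1 × O: no H
  Total hydrogens = 5.
Molecular formula: C4H5FO3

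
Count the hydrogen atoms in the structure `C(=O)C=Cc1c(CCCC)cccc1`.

16

Hydrogens are implicit in SMILES; fill each atom to its normal valence:
  4 × C (aromatic): 1 H each → 4
  3 × C: 2 H each → 6
  3 × C: 1 H each → 3
  2 × C (aromatic): no H
  1 × C: 3 H
  1 × O: no H
  Total hydrogens = 16.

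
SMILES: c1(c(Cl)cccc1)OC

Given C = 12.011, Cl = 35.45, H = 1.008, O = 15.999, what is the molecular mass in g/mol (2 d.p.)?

142.58

Molecular formula: C7H7ClO.
M = 7×12.011 + 1×35.45 + 7×1.008 + 1×15.999 = 142.58 g/mol.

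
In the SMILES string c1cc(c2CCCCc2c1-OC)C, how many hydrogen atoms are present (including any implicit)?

16

Hydrogens are implicit in SMILES; fill each atom to its normal valence:
  4 × C: 2 H each → 8
  4 × C (aromatic): no H
  2 × C: 3 H each → 6
  2 × C (aromatic): 1 H each → 2
  1 × O: no H
  Total hydrogens = 16.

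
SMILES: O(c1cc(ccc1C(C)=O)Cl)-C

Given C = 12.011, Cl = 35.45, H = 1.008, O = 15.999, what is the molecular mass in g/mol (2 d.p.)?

184.62

Molecular formula: C9H9ClO2.
M = 9×12.011 + 1×35.45 + 9×1.008 + 2×15.999 = 184.62 g/mol.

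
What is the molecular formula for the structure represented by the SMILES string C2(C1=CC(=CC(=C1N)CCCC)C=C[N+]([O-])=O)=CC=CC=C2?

Heavy atoms from the SMILES: 18 C, 2 N, 2 O.
Implicit hydrogens by atom environment:
  7 × C (aromatic): 1 H each → 7
  5 × C (aromatic): no H
  3 × C: 2 H each → 6
  2 × C: 1 H each → 2
  1 × C: 3 H
  1 × N: 2 H
  1 × N (charge +1): no H
  1 × O: no H
  1 × O (charge -1): no H
  Total hydrogens = 20.
Molecular formula: C18H20N2O2

C18H20N2O2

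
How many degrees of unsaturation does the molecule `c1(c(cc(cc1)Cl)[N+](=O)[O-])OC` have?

5

Molecular formula from the SMILES: C7H6ClNO3.
DoU = (2C + 2 + N − H − X)/2 = (2·7 + 2 + 1 − 6 − 1)/2 = 10/2 = 5.
(Structurally: 1 ring(s) + 4 π bond(s) = 5.)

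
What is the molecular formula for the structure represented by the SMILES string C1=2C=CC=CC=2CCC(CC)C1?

C12H16

Heavy atoms from the SMILES: 12 C.
Implicit hydrogens by atom environment:
  4 × C: 2 H each → 8
  4 × C (aromatic): 1 H each → 4
  2 × C (aromatic): no H
  1 × C: 3 H
  1 × C: 1 H
  Total hydrogens = 16.
Molecular formula: C12H16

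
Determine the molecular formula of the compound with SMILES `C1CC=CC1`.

Heavy atoms from the SMILES: 5 C.
Implicit hydrogens by atom environment:
  3 × C: 2 H each → 6
  2 × C: 1 H each → 2
  Total hydrogens = 8.
Molecular formula: C5H8

C5H8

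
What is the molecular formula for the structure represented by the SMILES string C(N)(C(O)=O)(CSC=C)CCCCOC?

Heavy atoms from the SMILES: 10 C, 1 N, 3 O, 1 S.
Implicit hydrogens by atom environment:
  6 × C: 2 H each → 12
  2 × C: no H
  2 × O: no H
  1 × C: 3 H
  1 × C: 1 H
  1 × N: 2 H
  1 × O: 1 H
  1 × S: no H
  Total hydrogens = 19.
Molecular formula: C10H19NO3S

C10H19NO3S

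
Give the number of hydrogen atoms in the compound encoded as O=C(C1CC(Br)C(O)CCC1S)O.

Hydrogens are implicit in SMILES; fill each atom to its normal valence:
  4 × C: 1 H each → 4
  3 × C: 2 H each → 6
  2 × O: 1 H each → 2
  1 × Br: no H
  1 × C: no H
  1 × O: no H
  1 × S: 1 H
  Total hydrogens = 13.

13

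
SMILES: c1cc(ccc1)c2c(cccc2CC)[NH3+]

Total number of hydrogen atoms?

16

Hydrogens are implicit in SMILES; fill each atom to its normal valence:
  8 × C (aromatic): 1 H each → 8
  4 × C (aromatic): no H
  1 × C: 3 H
  1 × C: 2 H
  1 × N (charge +1): 3 H
  Total hydrogens = 16.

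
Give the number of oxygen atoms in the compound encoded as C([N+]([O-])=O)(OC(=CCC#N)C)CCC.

The symbol for oxygen appears 3 times in the SMILES.

3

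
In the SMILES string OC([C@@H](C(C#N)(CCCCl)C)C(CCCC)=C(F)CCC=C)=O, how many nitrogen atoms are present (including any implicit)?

1

The symbol for nitrogen appears 1 time in the SMILES.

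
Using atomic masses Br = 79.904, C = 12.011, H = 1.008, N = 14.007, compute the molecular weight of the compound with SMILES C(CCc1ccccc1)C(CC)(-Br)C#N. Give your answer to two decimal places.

266.18

Molecular formula: C13H16BrN.
M = 1×79.904 + 13×12.011 + 16×1.008 + 1×14.007 = 266.18 g/mol.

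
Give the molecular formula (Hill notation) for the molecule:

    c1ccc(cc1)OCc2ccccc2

C13H12O

Heavy atoms from the SMILES: 13 C, 1 O.
Implicit hydrogens by atom environment:
  10 × C (aromatic): 1 H each → 10
  2 × C (aromatic): no H
  1 × C: 2 H
  1 × O: no H
  Total hydrogens = 12.
Molecular formula: C13H12O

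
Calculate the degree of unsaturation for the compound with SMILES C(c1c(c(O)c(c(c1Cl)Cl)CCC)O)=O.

5

Molecular formula from the SMILES: C10H10Cl2O3.
DoU = (2C + 2 + N − H − X)/2 = (2·10 + 2 + 0 − 10 − 2)/2 = 10/2 = 5.
(Structurally: 1 ring(s) + 4 π bond(s) = 5.)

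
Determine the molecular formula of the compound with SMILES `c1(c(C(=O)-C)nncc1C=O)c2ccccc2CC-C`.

Heavy atoms from the SMILES: 16 C, 2 N, 2 O.
Implicit hydrogens by atom environment:
  5 × C (aromatic): 1 H each → 5
  5 × C (aromatic): no H
  2 × C: 3 H each → 6
  2 × C: 2 H each → 4
  2 × N (aromatic): no H
  2 × O: no H
  1 × C: 1 H
  1 × C: no H
  Total hydrogens = 16.
Molecular formula: C16H16N2O2

C16H16N2O2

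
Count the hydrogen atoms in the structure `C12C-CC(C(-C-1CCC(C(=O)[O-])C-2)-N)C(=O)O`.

18

Hydrogens are implicit in SMILES; fill each atom to its normal valence:
  5 × C: 2 H each → 10
  5 × C: 1 H each → 5
  2 × C: no H
  2 × O: no H
  1 × N: 2 H
  1 × O: 1 H
  1 × O (charge -1): no H
  Total hydrogens = 18.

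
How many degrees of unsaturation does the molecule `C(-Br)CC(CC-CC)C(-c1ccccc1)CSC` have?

Molecular formula from the SMILES: C16H25BrS.
DoU = (2C + 2 + N − H − X)/2 = (2·16 + 2 + 0 − 25 − 1)/2 = 8/2 = 4.
(Structurally: 1 ring(s) + 3 π bond(s) = 4.)

4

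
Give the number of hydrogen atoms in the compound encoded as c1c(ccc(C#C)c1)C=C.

Hydrogens are implicit in SMILES; fill each atom to its normal valence:
  4 × C (aromatic): 1 H each → 4
  2 × C: 1 H each → 2
  2 × C (aromatic): no H
  1 × C: 2 H
  1 × C: no H
  Total hydrogens = 8.

8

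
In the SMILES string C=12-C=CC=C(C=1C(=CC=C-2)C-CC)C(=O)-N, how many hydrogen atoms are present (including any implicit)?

Hydrogens are implicit in SMILES; fill each atom to its normal valence:
  6 × C (aromatic): 1 H each → 6
  4 × C (aromatic): no H
  2 × C: 2 H each → 4
  1 × C: 3 H
  1 × C: no H
  1 × N: 2 H
  1 × O: no H
  Total hydrogens = 15.

15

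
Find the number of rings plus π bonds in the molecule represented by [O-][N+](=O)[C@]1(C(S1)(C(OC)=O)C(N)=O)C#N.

Molecular formula from the SMILES: C6H5N3O5S.
DoU = (2C + 2 + N − H − X)/2 = (2·6 + 2 + 3 − 5 − 0)/2 = 12/2 = 6.
(Structurally: 1 ring(s) + 5 π bond(s) = 6.)

6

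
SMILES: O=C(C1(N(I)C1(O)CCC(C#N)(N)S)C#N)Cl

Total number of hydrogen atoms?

Hydrogens are implicit in SMILES; fill each atom to its normal valence:
  6 × C: no H
  3 × N: no H
  2 × C: 2 H each → 4
  1 × Cl: no H
  1 × I: no H
  1 × N: 2 H
  1 × O: 1 H
  1 × O: no H
  1 × S: 1 H
  Total hydrogens = 8.

8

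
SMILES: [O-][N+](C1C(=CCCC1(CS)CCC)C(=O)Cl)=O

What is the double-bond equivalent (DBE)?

4

Molecular formula from the SMILES: C11H16ClNO3S.
DoU = (2C + 2 + N − H − X)/2 = (2·11 + 2 + 1 − 16 − 1)/2 = 8/2 = 4.
(Structurally: 1 ring(s) + 3 π bond(s) = 4.)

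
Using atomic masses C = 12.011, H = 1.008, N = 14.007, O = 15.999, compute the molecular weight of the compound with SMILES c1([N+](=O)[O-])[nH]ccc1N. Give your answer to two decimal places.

127.10

Molecular formula: C4H5N3O2.
M = 4×12.011 + 5×1.008 + 3×14.007 + 2×15.999 = 127.10 g/mol.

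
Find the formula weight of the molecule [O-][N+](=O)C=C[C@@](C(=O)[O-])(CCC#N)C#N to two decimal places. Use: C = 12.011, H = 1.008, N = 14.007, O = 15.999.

208.15

Molecular formula: C8H6N3O4-.
M = 8×12.011 + 6×1.008 + 3×14.007 + 4×15.999 = 208.15 g/mol.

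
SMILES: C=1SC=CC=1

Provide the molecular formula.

C4H4S

Heavy atoms from the SMILES: 4 C, 1 S.
Implicit hydrogens by atom environment:
  4 × C (aromatic): 1 H each → 4
  1 × S (aromatic): no H
  Total hydrogens = 4.
Molecular formula: C4H4S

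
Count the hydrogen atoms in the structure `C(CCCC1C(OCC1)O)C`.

18

Hydrogens are implicit in SMILES; fill each atom to its normal valence:
  6 × C: 2 H each → 12
  2 × C: 1 H each → 2
  1 × C: 3 H
  1 × O: 1 H
  1 × O: no H
  Total hydrogens = 18.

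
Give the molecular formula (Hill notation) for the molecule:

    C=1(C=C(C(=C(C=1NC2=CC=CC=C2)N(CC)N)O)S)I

Heavy atoms from the SMILES: 14 C, 1 I, 3 N, 1 O, 1 S.
Implicit hydrogens by atom environment:
  6 × C (aromatic): 1 H each → 6
  6 × C (aromatic): no H
  1 × C: 3 H
  1 × C: 2 H
  1 × I: no H
  1 × N: 2 H
  1 × N: 1 H
  1 × N: no H
  1 × O: 1 H
  1 × S: 1 H
  Total hydrogens = 16.
Molecular formula: C14H16IN3OS

C14H16IN3OS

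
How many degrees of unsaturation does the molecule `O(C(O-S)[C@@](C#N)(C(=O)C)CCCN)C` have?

Molecular formula from the SMILES: C9H16N2O3S.
DoU = (2C + 2 + N − H − X)/2 = (2·9 + 2 + 2 − 16 − 0)/2 = 6/2 = 3.
(Structurally: 0 ring(s) + 3 π bond(s) = 3.)

3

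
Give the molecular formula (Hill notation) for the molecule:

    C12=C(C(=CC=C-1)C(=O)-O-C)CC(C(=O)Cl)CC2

C13H13ClO3

Heavy atoms from the SMILES: 13 C, 1 Cl, 3 O.
Implicit hydrogens by atom environment:
  3 × C: 2 H each → 6
  3 × C (aromatic): 1 H each → 3
  3 × C (aromatic): no H
  3 × O: no H
  2 × C: no H
  1 × C: 3 H
  1 × C: 1 H
  1 × Cl: no H
  Total hydrogens = 13.
Molecular formula: C13H13ClO3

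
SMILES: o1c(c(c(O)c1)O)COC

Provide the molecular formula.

C6H8O4

Heavy atoms from the SMILES: 6 C, 4 O.
Implicit hydrogens by atom environment:
  3 × C (aromatic): no H
  2 × O: 1 H each → 2
  1 × C: 3 H
  1 × C: 2 H
  1 × C (aromatic): 1 H
  1 × O (aromatic): no H
  1 × O: no H
  Total hydrogens = 8.
Molecular formula: C6H8O4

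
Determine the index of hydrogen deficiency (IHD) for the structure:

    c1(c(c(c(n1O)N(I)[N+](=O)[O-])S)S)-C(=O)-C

5

Molecular formula from the SMILES: C6H6IN3O4S2.
DoU = (2C + 2 + N − H − X)/2 = (2·6 + 2 + 3 − 6 − 1)/2 = 10/2 = 5.
(Structurally: 1 ring(s) + 4 π bond(s) = 5.)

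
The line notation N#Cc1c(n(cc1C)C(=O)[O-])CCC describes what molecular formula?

Heavy atoms from the SMILES: 10 C, 2 N, 2 O.
Implicit hydrogens by atom environment:
  3 × C (aromatic): no H
  2 × C: 3 H each → 6
  2 × C: 2 H each → 4
  2 × C: no H
  1 × C (aromatic): 1 H
  1 × N (aromatic): no H
  1 × N: no H
  1 × O: no H
  1 × O (charge -1): no H
  Total hydrogens = 11.
Net charge -1.
Molecular formula: C10H11N2O2-

C10H11N2O2-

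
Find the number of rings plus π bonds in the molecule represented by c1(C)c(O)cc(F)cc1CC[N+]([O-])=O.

Molecular formula from the SMILES: C9H10FNO3.
DoU = (2C + 2 + N − H − X)/2 = (2·9 + 2 + 1 − 10 − 1)/2 = 10/2 = 5.
(Structurally: 1 ring(s) + 4 π bond(s) = 5.)

5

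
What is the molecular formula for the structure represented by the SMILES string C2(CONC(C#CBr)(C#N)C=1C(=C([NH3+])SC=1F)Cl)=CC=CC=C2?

C15H11BrClFN3OS+

Heavy atoms from the SMILES: 1 Br, 15 C, 1 Cl, 1 F, 3 N, 1 O, 1 S.
Implicit hydrogens by atom environment:
  5 × C (aromatic): 1 H each → 5
  5 × C (aromatic): no H
  4 × C: no H
  1 × Br: no H
  1 × C: 2 H
  1 × Cl: no H
  1 × F: no H
  1 × N (charge +1): 3 H
  1 × N: 1 H
  1 × N: no H
  1 × O: no H
  1 × S (aromatic): no H
  Total hydrogens = 11.
Net charge +1.
Molecular formula: C15H11BrClFN3OS+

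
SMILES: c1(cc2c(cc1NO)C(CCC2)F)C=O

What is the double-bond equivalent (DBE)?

6

Molecular formula from the SMILES: C11H12FNO2.
DoU = (2C + 2 + N − H − X)/2 = (2·11 + 2 + 1 − 12 − 1)/2 = 12/2 = 6.
(Structurally: 2 ring(s) + 4 π bond(s) = 6.)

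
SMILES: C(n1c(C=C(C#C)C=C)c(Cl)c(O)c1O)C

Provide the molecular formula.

Heavy atoms from the SMILES: 12 C, 1 Cl, 1 N, 2 O.
Implicit hydrogens by atom environment:
  4 × C (aromatic): no H
  3 × C: 1 H each → 3
  2 × C: 2 H each → 4
  2 × C: no H
  2 × O: 1 H each → 2
  1 × C: 3 H
  1 × Cl: no H
  1 × N (aromatic): no H
  Total hydrogens = 12.
Molecular formula: C12H12ClNO2

C12H12ClNO2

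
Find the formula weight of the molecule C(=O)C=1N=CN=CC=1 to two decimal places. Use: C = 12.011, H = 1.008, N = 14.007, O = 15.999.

108.10

Molecular formula: C5H4N2O.
M = 5×12.011 + 4×1.008 + 2×14.007 + 1×15.999 = 108.10 g/mol.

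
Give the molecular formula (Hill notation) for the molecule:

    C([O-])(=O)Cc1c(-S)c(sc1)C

Heavy atoms from the SMILES: 7 C, 2 O, 2 S.
Implicit hydrogens by atom environment:
  3 × C (aromatic): no H
  1 × C: 3 H
  1 × C: 2 H
  1 × C (aromatic): 1 H
  1 × C: no H
  1 × O: no H
  1 × O (charge -1): no H
  1 × S: 1 H
  1 × S (aromatic): no H
  Total hydrogens = 7.
Net charge -1.
Molecular formula: C7H7O2S2-

C7H7O2S2-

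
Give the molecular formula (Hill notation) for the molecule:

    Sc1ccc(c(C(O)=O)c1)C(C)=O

Heavy atoms from the SMILES: 9 C, 3 O, 1 S.
Implicit hydrogens by atom environment:
  3 × C (aromatic): 1 H each → 3
  3 × C (aromatic): no H
  2 × C: no H
  2 × O: no H
  1 × C: 3 H
  1 × O: 1 H
  1 × S: 1 H
  Total hydrogens = 8.
Molecular formula: C9H8O3S

C9H8O3S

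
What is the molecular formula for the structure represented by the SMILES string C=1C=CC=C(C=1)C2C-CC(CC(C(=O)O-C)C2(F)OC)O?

C16H21FO4

Heavy atoms from the SMILES: 16 C, 1 F, 4 O.
Implicit hydrogens by atom environment:
  5 × C (aromatic): 1 H each → 5
  3 × C: 2 H each → 6
  3 × C: 1 H each → 3
  3 × O: no H
  2 × C: 3 H each → 6
  2 × C: no H
  1 × C (aromatic): no H
  1 × F: no H
  1 × O: 1 H
  Total hydrogens = 21.
Molecular formula: C16H21FO4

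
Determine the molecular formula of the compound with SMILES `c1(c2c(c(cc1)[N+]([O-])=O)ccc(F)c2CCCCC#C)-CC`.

Heavy atoms from the SMILES: 18 C, 1 F, 1 N, 2 O.
Implicit hydrogens by atom environment:
  6 × C (aromatic): no H
  5 × C: 2 H each → 10
  4 × C (aromatic): 1 H each → 4
  1 × C: 3 H
  1 × C: 1 H
  1 × C: no H
  1 × F: no H
  1 × N (charge +1): no H
  1 × O: no H
  1 × O (charge -1): no H
  Total hydrogens = 18.
Molecular formula: C18H18FNO2

C18H18FNO2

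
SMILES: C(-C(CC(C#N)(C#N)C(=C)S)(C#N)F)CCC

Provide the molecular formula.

Heavy atoms from the SMILES: 12 C, 1 F, 3 N, 1 S.
Implicit hydrogens by atom environment:
  6 × C: no H
  5 × C: 2 H each → 10
  3 × N: no H
  1 × C: 3 H
  1 × F: no H
  1 × S: 1 H
  Total hydrogens = 14.
Molecular formula: C12H14FN3S

C12H14FN3S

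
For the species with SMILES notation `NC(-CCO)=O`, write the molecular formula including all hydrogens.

Heavy atoms from the SMILES: 3 C, 1 N, 2 O.
Implicit hydrogens by atom environment:
  2 × C: 2 H each → 4
  1 × C: no H
  1 × N: 2 H
  1 × O: 1 H
  1 × O: no H
  Total hydrogens = 7.
Molecular formula: C3H7NO2

C3H7NO2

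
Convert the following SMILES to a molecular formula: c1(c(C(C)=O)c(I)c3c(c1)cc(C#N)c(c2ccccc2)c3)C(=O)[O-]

Heavy atoms from the SMILES: 20 C, 1 I, 1 N, 3 O.
Implicit hydrogens by atom environment:
  8 × C (aromatic): 1 H each → 8
  8 × C (aromatic): no H
  3 × C: no H
  2 × O: no H
  1 × C: 3 H
  1 × I: no H
  1 × N: no H
  1 × O (charge -1): no H
  Total hydrogens = 11.
Net charge -1.
Molecular formula: C20H11INO3-

C20H11INO3-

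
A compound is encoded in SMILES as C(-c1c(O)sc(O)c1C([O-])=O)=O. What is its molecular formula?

C6H3O5S-

Heavy atoms from the SMILES: 6 C, 5 O, 1 S.
Implicit hydrogens by atom environment:
  4 × C (aromatic): no H
  2 × O: 1 H each → 2
  2 × O: no H
  1 × C: 1 H
  1 × C: no H
  1 × O (charge -1): no H
  1 × S (aromatic): no H
  Total hydrogens = 3.
Net charge -1.
Molecular formula: C6H3O5S-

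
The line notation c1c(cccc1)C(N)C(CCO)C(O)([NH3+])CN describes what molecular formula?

C12H22N3O2+

Heavy atoms from the SMILES: 12 C, 3 N, 2 O.
Implicit hydrogens by atom environment:
  5 × C (aromatic): 1 H each → 5
  3 × C: 2 H each → 6
  2 × C: 1 H each → 2
  2 × N: 2 H each → 4
  2 × O: 1 H each → 2
  1 × C: no H
  1 × C (aromatic): no H
  1 × N (charge +1): 3 H
  Total hydrogens = 22.
Net charge +1.
Molecular formula: C12H22N3O2+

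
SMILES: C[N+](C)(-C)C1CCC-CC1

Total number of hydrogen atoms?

Hydrogens are implicit in SMILES; fill each atom to its normal valence:
  5 × C: 2 H each → 10
  3 × C: 3 H each → 9
  1 × C: 1 H
  1 × N (charge +1): no H
  Total hydrogens = 20.

20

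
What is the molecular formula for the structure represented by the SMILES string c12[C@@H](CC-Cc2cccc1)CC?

C12H16

Heavy atoms from the SMILES: 12 C.
Implicit hydrogens by atom environment:
  4 × C: 2 H each → 8
  4 × C (aromatic): 1 H each → 4
  2 × C (aromatic): no H
  1 × C: 3 H
  1 × C: 1 H
  Total hydrogens = 16.
Molecular formula: C12H16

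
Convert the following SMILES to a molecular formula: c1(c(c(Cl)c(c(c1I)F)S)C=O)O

C7H3ClFIO2S

Heavy atoms from the SMILES: 7 C, 1 Cl, 1 F, 1 I, 2 O, 1 S.
Implicit hydrogens by atom environment:
  6 × C (aromatic): no H
  1 × C: 1 H
  1 × Cl: no H
  1 × F: no H
  1 × I: no H
  1 × O: 1 H
  1 × O: no H
  1 × S: 1 H
  Total hydrogens = 3.
Molecular formula: C7H3ClFIO2S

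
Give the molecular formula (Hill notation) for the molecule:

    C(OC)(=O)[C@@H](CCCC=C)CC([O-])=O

C10H15O4-

Heavy atoms from the SMILES: 10 C, 4 O.
Implicit hydrogens by atom environment:
  5 × C: 2 H each → 10
  3 × O: no H
  2 × C: 1 H each → 2
  2 × C: no H
  1 × C: 3 H
  1 × O (charge -1): no H
  Total hydrogens = 15.
Net charge -1.
Molecular formula: C10H15O4-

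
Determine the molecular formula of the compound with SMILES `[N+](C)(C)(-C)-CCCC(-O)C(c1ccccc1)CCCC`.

Heavy atoms from the SMILES: 18 C, 1 N, 1 O.
Implicit hydrogens by atom environment:
  6 × C: 2 H each → 12
  5 × C (aromatic): 1 H each → 5
  4 × C: 3 H each → 12
  2 × C: 1 H each → 2
  1 × C (aromatic): no H
  1 × N (charge +1): no H
  1 × O: 1 H
  Total hydrogens = 32.
Net charge +1.
Molecular formula: C18H32NO+

C18H32NO+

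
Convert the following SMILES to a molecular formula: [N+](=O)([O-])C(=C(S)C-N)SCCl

C4H7ClN2O2S2

Heavy atoms from the SMILES: 4 C, 1 Cl, 2 N, 2 O, 2 S.
Implicit hydrogens by atom environment:
  2 × C: 2 H each → 4
  2 × C: no H
  1 × Cl: no H
  1 × N: 2 H
  1 × N (charge +1): no H
  1 × O: no H
  1 × O (charge -1): no H
  1 × S: 1 H
  1 × S: no H
  Total hydrogens = 7.
Molecular formula: C4H7ClN2O2S2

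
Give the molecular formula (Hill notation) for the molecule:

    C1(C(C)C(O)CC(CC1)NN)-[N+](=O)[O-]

Heavy atoms from the SMILES: 8 C, 3 N, 3 O.
Implicit hydrogens by atom environment:
  4 × C: 1 H each → 4
  3 × C: 2 H each → 6
  1 × C: 3 H
  1 × N: 2 H
  1 × N: 1 H
  1 × N (charge +1): no H
  1 × O: 1 H
  1 × O: no H
  1 × O (charge -1): no H
  Total hydrogens = 17.
Molecular formula: C8H17N3O3

C8H17N3O3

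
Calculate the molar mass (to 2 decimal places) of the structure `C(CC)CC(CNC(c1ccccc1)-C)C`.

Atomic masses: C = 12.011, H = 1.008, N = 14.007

219.37

Molecular formula: C15H25N.
M = 15×12.011 + 25×1.008 + 1×14.007 = 219.37 g/mol.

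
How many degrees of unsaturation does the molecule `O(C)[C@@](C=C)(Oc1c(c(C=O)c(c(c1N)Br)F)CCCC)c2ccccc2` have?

Molecular formula from the SMILES: C21H23BrFNO3.
DoU = (2C + 2 + N − H − X)/2 = (2·21 + 2 + 1 − 23 − 2)/2 = 20/2 = 10.
(Structurally: 2 ring(s) + 8 π bond(s) = 10.)

10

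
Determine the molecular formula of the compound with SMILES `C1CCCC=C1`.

Heavy atoms from the SMILES: 6 C.
Implicit hydrogens by atom environment:
  4 × C: 2 H each → 8
  2 × C: 1 H each → 2
  Total hydrogens = 10.
Molecular formula: C6H10

C6H10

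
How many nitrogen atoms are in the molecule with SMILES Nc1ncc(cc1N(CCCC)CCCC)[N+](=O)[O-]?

The symbol for nitrogen appears 4 times in the SMILES.

4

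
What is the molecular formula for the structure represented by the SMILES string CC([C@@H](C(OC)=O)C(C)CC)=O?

Heavy atoms from the SMILES: 9 C, 3 O.
Implicit hydrogens by atom environment:
  4 × C: 3 H each → 12
  3 × O: no H
  2 × C: 1 H each → 2
  2 × C: no H
  1 × C: 2 H
  Total hydrogens = 16.
Molecular formula: C9H16O3

C9H16O3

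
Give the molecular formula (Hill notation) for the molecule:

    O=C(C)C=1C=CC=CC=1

C8H8O

Heavy atoms from the SMILES: 8 C, 1 O.
Implicit hydrogens by atom environment:
  5 × C (aromatic): 1 H each → 5
  1 × C: 3 H
  1 × C (aromatic): no H
  1 × C: no H
  1 × O: no H
  Total hydrogens = 8.
Molecular formula: C8H8O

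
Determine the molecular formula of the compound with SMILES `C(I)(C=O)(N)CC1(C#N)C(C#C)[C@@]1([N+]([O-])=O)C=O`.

C10H8IN3O4

Heavy atoms from the SMILES: 10 C, 1 I, 3 N, 4 O.
Implicit hydrogens by atom environment:
  5 × C: no H
  4 × C: 1 H each → 4
  3 × O: no H
  1 × C: 2 H
  1 × I: no H
  1 × N: 2 H
  1 × N: no H
  1 × N (charge +1): no H
  1 × O (charge -1): no H
  Total hydrogens = 8.
Molecular formula: C10H8IN3O4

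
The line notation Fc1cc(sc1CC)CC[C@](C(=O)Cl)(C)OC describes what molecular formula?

C12H16ClFO2S

Heavy atoms from the SMILES: 12 C, 1 Cl, 1 F, 2 O, 1 S.
Implicit hydrogens by atom environment:
  3 × C: 3 H each → 9
  3 × C: 2 H each → 6
  3 × C (aromatic): no H
  2 × C: no H
  2 × O: no H
  1 × C (aromatic): 1 H
  1 × Cl: no H
  1 × F: no H
  1 × S (aromatic): no H
  Total hydrogens = 16.
Molecular formula: C12H16ClFO2S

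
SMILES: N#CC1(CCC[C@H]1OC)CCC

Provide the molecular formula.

C10H17NO

Heavy atoms from the SMILES: 10 C, 1 N, 1 O.
Implicit hydrogens by atom environment:
  5 × C: 2 H each → 10
  2 × C: 3 H each → 6
  2 × C: no H
  1 × C: 1 H
  1 × N: no H
  1 × O: no H
  Total hydrogens = 17.
Molecular formula: C10H17NO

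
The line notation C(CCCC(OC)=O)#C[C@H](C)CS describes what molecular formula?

C10H16O2S

Heavy atoms from the SMILES: 10 C, 2 O, 1 S.
Implicit hydrogens by atom environment:
  4 × C: 2 H each → 8
  3 × C: no H
  2 × C: 3 H each → 6
  2 × O: no H
  1 × C: 1 H
  1 × S: 1 H
  Total hydrogens = 16.
Molecular formula: C10H16O2S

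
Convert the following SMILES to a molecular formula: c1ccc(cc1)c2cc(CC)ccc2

Heavy atoms from the SMILES: 14 C.
Implicit hydrogens by atom environment:
  9 × C (aromatic): 1 H each → 9
  3 × C (aromatic): no H
  1 × C: 3 H
  1 × C: 2 H
  Total hydrogens = 14.
Molecular formula: C14H14

C14H14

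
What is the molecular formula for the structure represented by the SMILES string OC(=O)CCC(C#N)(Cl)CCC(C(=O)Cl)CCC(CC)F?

C14H20Cl2FNO3

Heavy atoms from the SMILES: 14 C, 2 Cl, 1 F, 1 N, 3 O.
Implicit hydrogens by atom environment:
  7 × C: 2 H each → 14
  4 × C: no H
  2 × C: 1 H each → 2
  2 × Cl: no H
  2 × O: no H
  1 × C: 3 H
  1 × F: no H
  1 × N: no H
  1 × O: 1 H
  Total hydrogens = 20.
Molecular formula: C14H20Cl2FNO3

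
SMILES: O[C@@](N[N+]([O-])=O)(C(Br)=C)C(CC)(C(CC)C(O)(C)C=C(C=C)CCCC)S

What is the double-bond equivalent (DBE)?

4

Molecular formula from the SMILES: C19H33BrN2O4S.
DoU = (2C + 2 + N − H − X)/2 = (2·19 + 2 + 2 − 33 − 1)/2 = 8/2 = 4.
(Structurally: 0 ring(s) + 4 π bond(s) = 4.)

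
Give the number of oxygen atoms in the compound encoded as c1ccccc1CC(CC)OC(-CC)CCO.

The symbol for oxygen appears 2 times in the SMILES.

2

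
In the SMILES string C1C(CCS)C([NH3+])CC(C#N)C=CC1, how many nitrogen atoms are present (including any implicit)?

2

The symbol for nitrogen appears 2 times in the SMILES.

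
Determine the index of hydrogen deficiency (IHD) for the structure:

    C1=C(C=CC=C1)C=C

5

Molecular formula from the SMILES: C8H8.
DoU = (2C + 2 + N − H − X)/2 = (2·8 + 2 + 0 − 8 − 0)/2 = 10/2 = 5.
(Structurally: 1 ring(s) + 4 π bond(s) = 5.)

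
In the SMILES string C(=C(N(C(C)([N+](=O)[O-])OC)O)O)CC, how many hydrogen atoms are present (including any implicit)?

Hydrogens are implicit in SMILES; fill each atom to its normal valence:
  3 × C: 3 H each → 9
  2 × C: no H
  2 × O: 1 H each → 2
  2 × O: no H
  1 × C: 2 H
  1 × C: 1 H
  1 × N: no H
  1 × N (charge +1): no H
  1 × O (charge -1): no H
  Total hydrogens = 14.

14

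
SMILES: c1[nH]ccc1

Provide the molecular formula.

C4H5N

Heavy atoms from the SMILES: 4 C, 1 N.
Implicit hydrogens by atom environment:
  4 × C (aromatic): 1 H each → 4
  1 × N (aromatic): 1 H
  Total hydrogens = 5.
Molecular formula: C4H5N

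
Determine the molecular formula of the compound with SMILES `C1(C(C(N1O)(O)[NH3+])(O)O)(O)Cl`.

Heavy atoms from the SMILES: 3 C, 1 Cl, 2 N, 5 O.
Implicit hydrogens by atom environment:
  5 × O: 1 H each → 5
  3 × C: no H
  1 × Cl: no H
  1 × N (charge +1): 3 H
  1 × N: no H
  Total hydrogens = 8.
Net charge +1.
Molecular formula: C3H8ClN2O5+

C3H8ClN2O5+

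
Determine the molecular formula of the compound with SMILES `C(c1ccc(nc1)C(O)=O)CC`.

C9H11NO2

Heavy atoms from the SMILES: 9 C, 1 N, 2 O.
Implicit hydrogens by atom environment:
  3 × C (aromatic): 1 H each → 3
  2 × C: 2 H each → 4
  2 × C (aromatic): no H
  1 × C: 3 H
  1 × C: no H
  1 × N (aromatic): no H
  1 × O: 1 H
  1 × O: no H
  Total hydrogens = 11.
Molecular formula: C9H11NO2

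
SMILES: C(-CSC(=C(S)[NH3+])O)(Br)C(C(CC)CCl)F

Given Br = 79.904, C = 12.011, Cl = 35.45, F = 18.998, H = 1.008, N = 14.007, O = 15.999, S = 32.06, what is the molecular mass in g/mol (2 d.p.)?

Molecular formula: C9H17BrClFNOS2+.
M = 1×79.904 + 9×12.011 + 1×35.45 + 1×18.998 + 17×1.008 + 1×14.007 + 1×15.999 + 2×32.06 = 353.71 g/mol.

353.71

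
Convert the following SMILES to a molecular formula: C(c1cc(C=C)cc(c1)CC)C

C12H16

Heavy atoms from the SMILES: 12 C.
Implicit hydrogens by atom environment:
  3 × C: 2 H each → 6
  3 × C (aromatic): 1 H each → 3
  3 × C (aromatic): no H
  2 × C: 3 H each → 6
  1 × C: 1 H
  Total hydrogens = 16.
Molecular formula: C12H16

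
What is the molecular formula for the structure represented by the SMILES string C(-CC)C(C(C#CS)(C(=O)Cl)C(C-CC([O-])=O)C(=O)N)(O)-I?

Heavy atoms from the SMILES: 13 C, 1 Cl, 1 I, 1 N, 5 O, 1 S.
Implicit hydrogens by atom environment:
  7 × C: no H
  4 × C: 2 H each → 8
  3 × O: no H
  1 × C: 3 H
  1 × C: 1 H
  1 × Cl: no H
  1 × I: no H
  1 × N: 2 H
  1 × O: 1 H
  1 × O (charge -1): no H
  1 × S: 1 H
  Total hydrogens = 16.
Net charge -1.
Molecular formula: C13H16ClINO5S-

C13H16ClINO5S-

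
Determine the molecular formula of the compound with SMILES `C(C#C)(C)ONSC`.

C5H9NOS

Heavy atoms from the SMILES: 5 C, 1 N, 1 O, 1 S.
Implicit hydrogens by atom environment:
  2 × C: 3 H each → 6
  2 × C: 1 H each → 2
  1 × C: no H
  1 × N: 1 H
  1 × O: no H
  1 × S: no H
  Total hydrogens = 9.
Molecular formula: C5H9NOS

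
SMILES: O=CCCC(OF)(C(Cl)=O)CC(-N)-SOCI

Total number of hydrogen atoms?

12

Hydrogens are implicit in SMILES; fill each atom to its normal valence:
  4 × C: 2 H each → 8
  4 × O: no H
  2 × C: 1 H each → 2
  2 × C: no H
  1 × Cl: no H
  1 × F: no H
  1 × I: no H
  1 × N: 2 H
  1 × S: no H
  Total hydrogens = 12.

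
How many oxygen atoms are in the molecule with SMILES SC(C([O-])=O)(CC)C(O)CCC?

3

The symbol for oxygen appears 3 times in the SMILES.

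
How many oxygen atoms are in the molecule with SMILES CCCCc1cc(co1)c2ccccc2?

The symbol for oxygen appears 1 time in the SMILES.

1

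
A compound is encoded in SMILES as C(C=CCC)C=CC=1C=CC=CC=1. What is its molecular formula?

Heavy atoms from the SMILES: 13 C.
Implicit hydrogens by atom environment:
  5 × C (aromatic): 1 H each → 5
  4 × C: 1 H each → 4
  2 × C: 2 H each → 4
  1 × C: 3 H
  1 × C (aromatic): no H
  Total hydrogens = 16.
Molecular formula: C13H16

C13H16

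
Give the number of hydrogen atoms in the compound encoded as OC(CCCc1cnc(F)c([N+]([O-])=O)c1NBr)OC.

Hydrogens are implicit in SMILES; fill each atom to its normal valence:
  4 × C (aromatic): no H
  3 × C: 2 H each → 6
  2 × O: no H
  1 × Br: no H
  1 × C: 3 H
  1 × C (aromatic): 1 H
  1 × C: 1 H
  1 × F: no H
  1 × N: 1 H
  1 × N (aromatic): no H
  1 × N (charge +1): no H
  1 × O: 1 H
  1 × O (charge -1): no H
  Total hydrogens = 13.

13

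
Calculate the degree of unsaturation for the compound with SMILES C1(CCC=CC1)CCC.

Molecular formula from the SMILES: C9H16.
DoU = (2C + 2 + N − H − X)/2 = (2·9 + 2 + 0 − 16 − 0)/2 = 4/2 = 2.
(Structurally: 1 ring(s) + 1 π bond(s) = 2.)

2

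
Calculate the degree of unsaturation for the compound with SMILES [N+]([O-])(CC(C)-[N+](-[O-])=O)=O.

Molecular formula from the SMILES: C3H6N2O4.
DoU = (2C + 2 + N − H − X)/2 = (2·3 + 2 + 2 − 6 − 0)/2 = 4/2 = 2.
(Structurally: 0 ring(s) + 2 π bond(s) = 2.)

2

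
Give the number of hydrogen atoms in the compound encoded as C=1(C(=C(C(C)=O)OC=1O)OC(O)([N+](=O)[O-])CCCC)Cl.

14

Hydrogens are implicit in SMILES; fill each atom to its normal valence:
  4 × C (aromatic): no H
  3 × C: 2 H each → 6
  3 × O: no H
  2 × C: 3 H each → 6
  2 × C: no H
  2 × O: 1 H each → 2
  1 × Cl: no H
  1 × N (charge +1): no H
  1 × O (aromatic): no H
  1 × O (charge -1): no H
  Total hydrogens = 14.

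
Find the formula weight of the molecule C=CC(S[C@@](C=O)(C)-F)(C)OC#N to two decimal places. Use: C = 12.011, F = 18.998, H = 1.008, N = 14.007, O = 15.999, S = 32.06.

203.23

Molecular formula: C8H10FNO2S.
M = 8×12.011 + 1×18.998 + 10×1.008 + 1×14.007 + 2×15.999 + 1×32.06 = 203.23 g/mol.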